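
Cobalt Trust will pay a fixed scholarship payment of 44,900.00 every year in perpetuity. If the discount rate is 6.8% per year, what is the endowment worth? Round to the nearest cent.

Level perpetuity: PV = C / r = 44,900.00 / 0.068 = 660,294.12

660294.12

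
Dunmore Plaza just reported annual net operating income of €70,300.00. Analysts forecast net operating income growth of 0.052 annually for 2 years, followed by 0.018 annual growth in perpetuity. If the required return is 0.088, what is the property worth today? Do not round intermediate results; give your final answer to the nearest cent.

D_1 = 73955.60000
D_2 = 77801.29120
Terminal value at year 2: TV = D_2×(1+g_2)/(r−g_2) = 79201.71444/0.07 = 1131453.06345
P_0 = D_1/(1+r)^1 + D_2/(1+r)^2 + TV/(1+r)^2
    = 67973.89706 + 65724.76076 + 955825.80647 = 1089524.46429

€1089524.46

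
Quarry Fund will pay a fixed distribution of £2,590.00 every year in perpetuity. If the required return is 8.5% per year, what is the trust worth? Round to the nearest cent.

Level perpetuity: PV = C / r = £2,590.00 / 0.085 = £30,470.59

£30470.59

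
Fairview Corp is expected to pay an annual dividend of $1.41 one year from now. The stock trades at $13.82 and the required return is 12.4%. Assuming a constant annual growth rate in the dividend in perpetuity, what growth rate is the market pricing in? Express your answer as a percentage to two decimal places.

P = D₁/(r−g) ⇒ g = r − D₁/P = 0.124 − $1.41/$13.82 = 0.021974

2.20%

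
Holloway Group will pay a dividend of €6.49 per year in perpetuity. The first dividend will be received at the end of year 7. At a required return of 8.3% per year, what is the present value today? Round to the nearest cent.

€48.46

Value at end of year 6: C / r = €6.49 / 0.083 = €78.1928
Discount to today: PV = €78.1928 / (1 + 0.083)^6 = €78.1928 / 1.613507 = €48.46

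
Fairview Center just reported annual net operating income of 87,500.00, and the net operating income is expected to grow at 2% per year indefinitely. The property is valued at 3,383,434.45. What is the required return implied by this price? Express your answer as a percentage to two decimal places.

4.64%

D₁ = 87,500.00 × 1.02 = 89,250.0000
P = D₁/(r − g) ⇒ r = D₁/P + g = 89,250.0000/3,383,434.45 + 0.02 = 0.026379 + 0.02 = 0.046379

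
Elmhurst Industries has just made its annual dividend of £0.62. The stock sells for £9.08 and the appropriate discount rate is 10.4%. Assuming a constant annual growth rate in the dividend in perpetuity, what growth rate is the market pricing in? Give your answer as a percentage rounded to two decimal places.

P = D₀(1+g)/(r−g) ⇒ P(r−g) = D₀(1+g) ⇒ g(P+D₀) = P·r − D₀
g = (P·r − D₀)/(P + D₀) = (£9.08×0.104 − £0.62) / (£9.08 + £0.62) = 0.033435

3.34%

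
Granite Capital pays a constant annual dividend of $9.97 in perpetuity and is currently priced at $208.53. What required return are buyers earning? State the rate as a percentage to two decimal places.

4.78%

P = C/r ⇒ r = C/P = $9.97/$208.53 = 0.047811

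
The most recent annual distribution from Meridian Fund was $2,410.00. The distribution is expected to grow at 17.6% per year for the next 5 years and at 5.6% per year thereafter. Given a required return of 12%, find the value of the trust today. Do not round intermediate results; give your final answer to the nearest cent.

D_1 = 2834.16000
D_2 = 3332.97216
D_3 = 3919.57526
D_4 = 4609.42051
D_5 = 5420.67851
Terminal value at year 5: TV = D_5×(1+g_2)/(r−g_2) = 5724.23651/0.064 = 89441.19550
P_0 = D_1/(1+r)^1 + D_2/(1+r)^2 + D_3/(1+r)^3 + D_4/(1+r)^4 + D_5/(1+r)^5 + TV/(1+r)^5
    = 2530.50000 + 2657.02500 + 2789.87625 + 2929.37006 + 3075.83857 + 50751.33633 = 64733.94621

$64733.95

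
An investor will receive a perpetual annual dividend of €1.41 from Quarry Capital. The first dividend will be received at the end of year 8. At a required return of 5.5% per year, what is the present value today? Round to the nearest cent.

€17.62

Value at end of year 7: C / r = €1.41 / 0.055 = €25.6364
Discount to today: PV = €25.6364 / (1 + 0.055)^7 = €25.6364 / 1.454679 = €17.62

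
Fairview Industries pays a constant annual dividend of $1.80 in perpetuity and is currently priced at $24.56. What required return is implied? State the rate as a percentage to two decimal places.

P = C/r ⇒ r = C/P = $1.80/$24.56 = 0.073290

7.33%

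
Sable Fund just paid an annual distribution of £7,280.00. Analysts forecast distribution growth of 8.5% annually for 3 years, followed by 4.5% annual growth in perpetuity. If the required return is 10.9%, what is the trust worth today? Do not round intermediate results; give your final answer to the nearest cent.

£132225.48

D_1 = 7898.80000
D_2 = 8570.19800
D_3 = 9298.66483
Terminal value at year 3: TV = D_3×(1+g_2)/(r−g_2) = 9717.10475/0.064 = 151829.76168
P_0 = D_1/(1+r)^1 + D_2/(1+r)^2 + D_3/(1+r)^3 + TV/(1+r)^3
    = 7122.45266 + 6968.31482 + 6817.51270 + 111317.19950 = 132225.47968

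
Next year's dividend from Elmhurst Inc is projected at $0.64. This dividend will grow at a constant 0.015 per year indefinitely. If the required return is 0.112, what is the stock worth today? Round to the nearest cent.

Growing perpetuity: P = D₁ / (r − g) = $0.6400 / (0.112 − 0.015) = $6.60

$6.60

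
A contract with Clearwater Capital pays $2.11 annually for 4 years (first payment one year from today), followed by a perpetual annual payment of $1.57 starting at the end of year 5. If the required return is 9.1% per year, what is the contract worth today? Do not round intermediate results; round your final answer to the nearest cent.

$19.00

PV of 4-year annuity: $2.11 × [1 − (1+0.091)^−4] / 0.091 = 6.82083
Perpetuity value at year 4: $1.57 / 0.091 = 17.25275
PV of perpetuity: 17.25275 / (1+0.091)^4 = 12.17753
Total PV = 6.82083 + 12.17753 = 18.99836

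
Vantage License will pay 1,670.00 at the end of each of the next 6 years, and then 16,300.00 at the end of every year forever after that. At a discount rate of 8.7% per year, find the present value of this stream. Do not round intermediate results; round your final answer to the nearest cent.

121136.15

PV of 6-year annuity: 1,670.00 × [1 − (1+0.087)^−6] / 0.087 = 7558.96714
Perpetuity value at year 6: 16,300.00 / 0.087 = 187356.32184
PV of perpetuity: 187356.32184 / (1+0.087)^6 = 113577.18153
Total PV = 7558.96714 + 113577.18153 = 121136.14867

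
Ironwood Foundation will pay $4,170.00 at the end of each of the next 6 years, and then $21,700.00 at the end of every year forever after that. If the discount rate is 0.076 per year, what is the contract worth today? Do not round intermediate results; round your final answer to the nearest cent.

$203494.39

PV of 6-year annuity: $4,170.00 × [1 − (1+0.076)^−6] / 0.076 = 19513.58443
Perpetuity value at year 6: $21,700.00 / 0.076 = 285526.31579
PV of perpetuity: 285526.31579 / (1+0.076)^6 = 183980.80450
Total PV = 19513.58443 + 183980.80450 = 203494.38893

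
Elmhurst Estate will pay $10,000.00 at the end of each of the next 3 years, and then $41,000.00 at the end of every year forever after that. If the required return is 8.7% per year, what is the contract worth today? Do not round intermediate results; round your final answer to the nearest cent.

$392372.78

PV of 3-year annuity: $10,000.00 × [1 − (1+0.087)^−3] / 0.087 = 25448.90058
Perpetuity value at year 3: $41,000.00 / 0.087 = 471264.36782
PV of perpetuity: 471264.36782 / (1+0.087)^3 = 366923.87542
Total PV = 25448.90058 + 366923.87542 = 392372.77600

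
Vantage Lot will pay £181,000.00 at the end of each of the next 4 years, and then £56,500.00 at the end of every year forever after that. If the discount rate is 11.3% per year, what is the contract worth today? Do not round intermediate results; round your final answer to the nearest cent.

£883793.38

PV of 4-year annuity: £181,000.00 × [1 − (1+0.113)^−4] / 0.113 = 557964.66832
Perpetuity value at year 4: £56,500.00 / 0.113 = 500000.00000
PV of perpetuity: 500000.00000 / (1+0.113)^4 = 325828.70851
Total PV = 557964.66832 + 325828.70851 = 883793.37683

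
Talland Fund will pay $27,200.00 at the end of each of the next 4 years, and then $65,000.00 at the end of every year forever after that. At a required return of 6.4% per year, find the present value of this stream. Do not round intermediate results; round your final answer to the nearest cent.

PV of 4-year annuity: $27,200.00 × [1 − (1+0.064)^−4] / 0.064 = 93393.97080
Perpetuity value at year 4: $65,000.00 / 0.064 = 1015625.00000
PV of perpetuity: 1015625.00000 / (1+0.064)^4 = 792440.87861
Total PV = 93393.97080 + 792440.87861 = 885834.84940

$885834.85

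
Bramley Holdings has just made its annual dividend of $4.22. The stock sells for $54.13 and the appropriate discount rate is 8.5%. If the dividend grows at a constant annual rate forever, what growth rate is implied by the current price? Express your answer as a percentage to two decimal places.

P = D₀(1+g)/(r−g) ⇒ P(r−g) = D₀(1+g) ⇒ g(P+D₀) = P·r − D₀
g = (P·r − D₀)/(P + D₀) = ($54.13×0.085 − $4.22) / ($54.13 + $4.22) = 0.006530

0.65%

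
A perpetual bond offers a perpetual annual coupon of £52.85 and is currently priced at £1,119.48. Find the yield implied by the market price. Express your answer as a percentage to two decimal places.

P = C/r ⇒ r = C/P = £52.85/£1,119.48 = 0.047209

4.72%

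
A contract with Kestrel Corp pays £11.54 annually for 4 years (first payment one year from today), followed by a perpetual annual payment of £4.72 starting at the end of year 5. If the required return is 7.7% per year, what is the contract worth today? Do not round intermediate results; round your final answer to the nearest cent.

PV of 4-year annuity: £11.54 × [1 − (1+0.077)^−4] / 0.077 = 38.47857
Perpetuity value at year 4: £4.72 / 0.077 = 61.29870
PV of perpetuity: 61.29870 / (1+0.077)^4 = 45.56050
Total PV = 38.47857 + 45.56050 = 84.03907

£84.04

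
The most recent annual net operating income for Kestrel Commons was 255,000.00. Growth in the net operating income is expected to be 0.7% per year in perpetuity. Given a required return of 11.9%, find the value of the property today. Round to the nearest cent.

2292723.21

D₁ = D₀ × (1 + g) = 255,000.00 × 1.007 = 256,785.0000
Growing perpetuity: P = D₁ / (r − g) = 256,785.0000 / (0.119 − 0.007) = 2,292,723.21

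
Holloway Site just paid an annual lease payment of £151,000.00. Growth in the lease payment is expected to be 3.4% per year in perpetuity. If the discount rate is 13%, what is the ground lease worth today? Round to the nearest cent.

£1626395.83

D₁ = D₀ × (1 + g) = £151,000.00 × 1.034 = £156,134.0000
Growing perpetuity: P = D₁ / (r − g) = £156,134.0000 / (0.13 − 0.034) = £1,626,395.83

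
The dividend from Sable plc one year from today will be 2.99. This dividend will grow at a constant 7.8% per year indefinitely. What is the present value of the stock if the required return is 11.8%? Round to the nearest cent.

74.75

Growing perpetuity: P = D₁ / (r − g) = 2.9900 / (0.118 − 0.078) = 74.75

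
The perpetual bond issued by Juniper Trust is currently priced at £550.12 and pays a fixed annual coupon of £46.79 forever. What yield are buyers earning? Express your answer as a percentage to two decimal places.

8.51%

P = C/r ⇒ r = C/P = £46.79/£550.12 = 0.085054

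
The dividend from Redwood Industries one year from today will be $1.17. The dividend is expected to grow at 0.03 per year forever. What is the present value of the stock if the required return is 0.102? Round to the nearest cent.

Growing perpetuity: P = D₁ / (r − g) = $1.1700 / (0.102 − 0.03) = $16.25

$16.25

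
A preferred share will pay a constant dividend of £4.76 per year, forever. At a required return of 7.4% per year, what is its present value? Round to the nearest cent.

£64.32

Level perpetuity: PV = C / r = £4.76 / 0.074 = £64.32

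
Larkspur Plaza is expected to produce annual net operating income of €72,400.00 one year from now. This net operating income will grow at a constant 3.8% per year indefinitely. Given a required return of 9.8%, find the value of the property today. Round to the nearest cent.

Growing perpetuity: P = D₁ / (r − g) = €72,400.0000 / (0.098 − 0.038) = €1,206,666.67

€1206666.67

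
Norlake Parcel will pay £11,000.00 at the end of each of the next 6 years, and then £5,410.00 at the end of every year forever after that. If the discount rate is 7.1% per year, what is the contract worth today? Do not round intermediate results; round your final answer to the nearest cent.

PV of 6-year annuity: £11,000.00 × [1 − (1+0.071)^−6] / 0.071 = 52270.46354
Perpetuity value at year 6: £5,410.00 / 0.071 = 76197.18310
PV of perpetuity: 76197.18310 / (1+0.071)^6 = 50489.61876
Total PV = 52270.46354 + 50489.61876 = 102760.08230

£102760.08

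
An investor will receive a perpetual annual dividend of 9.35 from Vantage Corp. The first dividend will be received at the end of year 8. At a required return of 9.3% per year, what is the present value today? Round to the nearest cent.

53.95

Value at end of year 7: C / r = 9.35 / 0.093 = 100.5376
Discount to today: PV = 100.5376 / (1 + 0.093)^7 = 100.5376 / 1.863550 = 53.95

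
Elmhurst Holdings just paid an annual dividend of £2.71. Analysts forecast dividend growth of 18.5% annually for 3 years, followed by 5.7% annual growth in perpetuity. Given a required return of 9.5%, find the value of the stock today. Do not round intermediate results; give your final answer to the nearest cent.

£105.08

D_1 = 3.21135
D_2 = 3.80545
D_3 = 4.50946
Terminal value at year 3: TV = D_3×(1+g_2)/(r−g_2) = 4.76650/0.038 = 125.43413
P_0 = D_1/(1+r)^1 + D_2/(1+r)^2 + D_3/(1+r)^3 + TV/(1+r)^3
    = 2.93274 + 3.17379 + 3.43465 + 95.53739 = 105.07856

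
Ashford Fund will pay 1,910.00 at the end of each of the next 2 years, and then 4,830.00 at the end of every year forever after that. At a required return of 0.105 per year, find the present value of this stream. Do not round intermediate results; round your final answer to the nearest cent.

PV of 2-year annuity: 1,910.00 × [1 − (1+0.105)^−2] / 0.105 = 3292.76632
Perpetuity value at year 2: 4,830.00 / 0.105 = 46000.00000
PV of perpetuity: 46000.00000 / (1+0.105)^2 = 37673.26631
Total PV = 3292.76632 + 37673.26631 = 40966.03264

40966.03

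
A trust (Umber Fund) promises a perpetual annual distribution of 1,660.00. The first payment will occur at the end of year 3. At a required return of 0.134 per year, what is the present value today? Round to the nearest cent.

Value at end of year 2: C / r = 1,660.00 / 0.134 = 12,388.0597
Discount to today: PV = 12,388.0597 / (1 + 0.134)^2 = 12,388.0597 / 1.285956 = 9,633.35

9633.35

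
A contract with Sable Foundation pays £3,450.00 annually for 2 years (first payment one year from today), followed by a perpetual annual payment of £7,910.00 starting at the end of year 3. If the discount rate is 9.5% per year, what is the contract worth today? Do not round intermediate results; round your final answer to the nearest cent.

£75470.41

PV of 2-year annuity: £3,450.00 × [1 − (1+0.095)^−2] / 0.095 = 6028.02277
Perpetuity value at year 2: £7,910.00 / 0.095 = 83263.15789
PV of perpetuity: 83263.15789 / (1+0.095)^2 = 69442.38685
Total PV = 6028.02277 + 69442.38685 = 75470.40962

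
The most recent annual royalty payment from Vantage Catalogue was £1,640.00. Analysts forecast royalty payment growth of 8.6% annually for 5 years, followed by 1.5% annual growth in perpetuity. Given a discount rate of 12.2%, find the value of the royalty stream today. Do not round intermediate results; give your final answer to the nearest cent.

D_1 = 1781.04000
D_2 = 1934.20944
D_3 = 2100.55145
D_4 = 2281.19888
D_5 = 2477.38198
Terminal value at year 5: TV = D_5×(1+g_2)/(r−g_2) = 2514.54271/0.107 = 23500.39916
P_0 = D_1/(1+r)^1 + D_2/(1+r)^2 + D_3/(1+r)^3 + D_4/(1+r)^4 + D_5/(1+r)^5 + TV/(1+r)^5
    = 1587.37968 + 1536.44771 + 1487.14992 + 1439.43388 + 1393.24884 + 13216.33244 = 20659.99248

£20659.99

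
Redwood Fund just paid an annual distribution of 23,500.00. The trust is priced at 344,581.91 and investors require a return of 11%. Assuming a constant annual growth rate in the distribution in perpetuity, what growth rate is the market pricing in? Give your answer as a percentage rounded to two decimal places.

P = D₀(1+g)/(r−g) ⇒ P(r−g) = D₀(1+g) ⇒ g(P+D₀) = P·r − D₀
g = (P·r − D₀)/(P + D₀) = (344,581.91×0.11 − 23,500.00) / (344,581.91 + 23,500.00) = 0.039133

3.91%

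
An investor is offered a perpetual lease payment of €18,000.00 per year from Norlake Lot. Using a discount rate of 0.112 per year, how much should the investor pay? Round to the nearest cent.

€160714.29

Level perpetuity: PV = C / r = €18,000.00 / 0.112 = €160,714.29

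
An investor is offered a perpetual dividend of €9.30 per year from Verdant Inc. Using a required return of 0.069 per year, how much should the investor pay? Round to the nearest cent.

Level perpetuity: PV = C / r = €9.30 / 0.069 = €134.78

€134.78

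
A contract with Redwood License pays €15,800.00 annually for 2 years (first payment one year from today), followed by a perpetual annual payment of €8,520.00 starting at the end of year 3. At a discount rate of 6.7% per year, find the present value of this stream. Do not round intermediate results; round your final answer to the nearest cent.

€140381.49

PV of 2-year annuity: €15,800.00 × [1 − (1+0.067)^−2] / 0.067 = 28685.91616
Perpetuity value at year 2: €8,520.00 / 0.067 = 127164.17910
PV of perpetuity: 127164.17910 / (1+0.067)^2 = 111695.57115
Total PV = 28685.91616 + 111695.57115 = 140381.48731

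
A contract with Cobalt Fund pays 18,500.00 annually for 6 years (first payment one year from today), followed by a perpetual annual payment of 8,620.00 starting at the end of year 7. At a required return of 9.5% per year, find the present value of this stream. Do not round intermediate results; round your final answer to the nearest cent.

134404.72

PV of 6-year annuity: 18,500.00 × [1 − (1+0.095)^−6] / 0.095 = 81766.76945
Perpetuity value at year 6: 8,620.00 / 0.095 = 90736.84211
PV of perpetuity: 90736.84211 / (1+0.095)^6 = 52637.94737
Total PV = 81766.76945 + 52637.94737 = 134404.71682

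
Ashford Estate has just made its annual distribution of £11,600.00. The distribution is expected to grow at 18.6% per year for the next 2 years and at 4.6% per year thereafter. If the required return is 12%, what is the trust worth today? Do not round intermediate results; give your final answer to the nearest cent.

D_1 = 13757.60000
D_2 = 16316.51360
Terminal value at year 2: TV = D_2×(1+g_2)/(r−g_2) = 17067.07323/0.074 = 230636.12467
P_0 = D_1/(1+r)^1 + D_2/(1+r)^2 + TV/(1+r)^2
    = 12283.57143 + 13007.42474 + 183861.70653 = 209152.70270

£209152.70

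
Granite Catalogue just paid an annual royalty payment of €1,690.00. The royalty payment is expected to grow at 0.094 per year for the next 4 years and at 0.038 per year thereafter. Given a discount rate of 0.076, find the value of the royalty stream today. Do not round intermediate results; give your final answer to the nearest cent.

€56378.57

D_1 = 1848.86000
D_2 = 2022.65284
D_3 = 2212.78221
D_4 = 2420.78373
Terminal value at year 4: TV = D_4×(1+g_2)/(r−g_2) = 2512.77352/0.038 = 66125.61885
P_0 = D_1/(1+r)^1 + D_2/(1+r)^2 + D_3/(1+r)^3 + D_4/(1+r)^4 + TV/(1+r)^4
    = 1718.27138 + 1747.01569 + 1776.24086 + 1805.95493 + 49331.08462 = 56378.56747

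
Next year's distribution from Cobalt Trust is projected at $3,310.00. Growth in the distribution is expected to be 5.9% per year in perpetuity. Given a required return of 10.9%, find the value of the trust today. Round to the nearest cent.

Growing perpetuity: P = D₁ / (r − g) = $3,310.0000 / (0.109 − 0.059) = $66,200.00

$66200.00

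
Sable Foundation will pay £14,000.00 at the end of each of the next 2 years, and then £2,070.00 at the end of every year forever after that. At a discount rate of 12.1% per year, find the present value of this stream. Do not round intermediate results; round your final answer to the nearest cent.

PV of 2-year annuity: £14,000.00 × [1 − (1+0.121)^−2] / 0.121 = 23629.66034
Perpetuity value at year 2: £2,070.00 / 0.121 = 17107.43802
PV of perpetuity: 17107.43802 / (1+0.121)^2 = 13613.62395
Total PV = 23629.66034 + 13613.62395 = 37243.28429

£37243.28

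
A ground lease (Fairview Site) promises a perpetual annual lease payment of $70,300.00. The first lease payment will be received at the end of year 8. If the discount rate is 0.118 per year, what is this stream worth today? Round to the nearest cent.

Value at end of year 7: C / r = $70,300.00 / 0.118 = $595,762.7119
Discount to today: PV = $595,762.7119 / (1 + 0.118)^7 = $595,762.7119 / 2.183195 = $272,885.65

$272885.65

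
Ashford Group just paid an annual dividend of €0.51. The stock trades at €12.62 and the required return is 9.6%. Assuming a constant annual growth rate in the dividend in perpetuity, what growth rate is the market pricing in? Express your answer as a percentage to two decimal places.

5.34%

P = D₀(1+g)/(r−g) ⇒ P(r−g) = D₀(1+g) ⇒ g(P+D₀) = P·r − D₀
g = (P·r − D₀)/(P + D₀) = (€12.62×0.096 − €0.51) / (€12.62 + €0.51) = 0.053429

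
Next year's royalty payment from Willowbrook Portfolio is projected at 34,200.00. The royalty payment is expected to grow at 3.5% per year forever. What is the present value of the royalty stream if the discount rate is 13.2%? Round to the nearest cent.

Growing perpetuity: P = D₁ / (r − g) = 34,200.0000 / (0.132 − 0.035) = 352,577.32

352577.32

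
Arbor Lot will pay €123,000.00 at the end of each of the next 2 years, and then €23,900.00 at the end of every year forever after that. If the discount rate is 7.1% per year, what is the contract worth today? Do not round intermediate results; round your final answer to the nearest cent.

PV of 2-year annuity: €123,000.00 × [1 − (1+0.071)^−2] / 0.071 = 222078.37383
Perpetuity value at year 2: €23,900.00 / 0.071 = 336619.71831
PV of perpetuity: 336619.71831 / (1+0.071)^2 = 293467.90421
Total PV = 222078.37383 + 293467.90421 = 515546.27804

€515546.28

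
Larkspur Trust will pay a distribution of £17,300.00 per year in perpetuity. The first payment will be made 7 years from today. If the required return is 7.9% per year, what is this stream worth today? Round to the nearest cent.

Value at end of year 6: C / r = £17,300.00 / 0.079 = £218,987.3418
Discount to today: PV = £218,987.3418 / (1 + 0.079)^6 = £218,987.3418 / 1.578079 = £138,768.32

£138768.32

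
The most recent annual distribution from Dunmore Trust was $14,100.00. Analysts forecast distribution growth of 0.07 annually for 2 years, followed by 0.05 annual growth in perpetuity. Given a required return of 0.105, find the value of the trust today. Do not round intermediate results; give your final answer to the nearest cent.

$279273.96

D_1 = 15087.00000
D_2 = 16143.09000
Terminal value at year 2: TV = D_2×(1+g_2)/(r−g_2) = 16950.24450/0.055 = 308186.26364
P_0 = D_1/(1+r)^1 + D_2/(1+r)^2 + TV/(1+r)^2
    = 13653.39367 + 13220.93323 + 252399.63444 = 279273.96133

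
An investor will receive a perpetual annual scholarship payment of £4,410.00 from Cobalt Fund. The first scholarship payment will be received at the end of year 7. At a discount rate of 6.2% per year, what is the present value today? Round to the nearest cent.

Value at end of year 6: C / r = £4,410.00 / 0.062 = £71,129.0323
Discount to today: PV = £71,129.0323 / (1 + 0.062)^6 = £71,129.0323 / 1.434654 = £49,579.23

£49579.23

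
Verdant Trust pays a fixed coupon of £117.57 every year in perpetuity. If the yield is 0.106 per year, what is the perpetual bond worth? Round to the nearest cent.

£1109.15

Level perpetuity: PV = C / r = £117.57 / 0.106 = £1,109.15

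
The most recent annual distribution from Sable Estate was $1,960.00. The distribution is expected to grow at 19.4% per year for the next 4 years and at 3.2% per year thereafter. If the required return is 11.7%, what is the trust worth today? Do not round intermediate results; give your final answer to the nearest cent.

D_1 = 2340.24000
D_2 = 2794.24656
D_3 = 3336.33039
D_4 = 3983.57849
Terminal value at year 4: TV = D_4×(1+g_2)/(r−g_2) = 4111.05300/0.085 = 48365.32942
P_0 = D_1/(1+r)^1 + D_2/(1+r)^2 + D_3/(1+r)^3 + D_4/(1+r)^4 + TV/(1+r)^4
    = 2095.11191 + 2239.53771 + 2393.91945 + 2558.94344 + 31068.58383 = 40356.09632

$40356.10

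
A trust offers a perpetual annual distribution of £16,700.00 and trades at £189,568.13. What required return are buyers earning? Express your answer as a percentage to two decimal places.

8.81%

P = C/r ⇒ r = C/P = £16,700.00/£189,568.13 = 0.088095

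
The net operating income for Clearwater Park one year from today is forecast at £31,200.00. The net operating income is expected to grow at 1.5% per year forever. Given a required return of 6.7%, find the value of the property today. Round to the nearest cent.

£600000.00

Growing perpetuity: P = D₁ / (r − g) = £31,200.0000 / (0.067 − 0.015) = £600,000.00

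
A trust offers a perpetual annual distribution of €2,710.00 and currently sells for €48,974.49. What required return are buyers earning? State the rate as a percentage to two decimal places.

P = C/r ⇒ r = C/P = €2,710.00/€48,974.49 = 0.055335

5.53%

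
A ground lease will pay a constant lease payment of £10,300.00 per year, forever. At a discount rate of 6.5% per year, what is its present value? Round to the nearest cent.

Level perpetuity: PV = C / r = £10,300.00 / 0.065 = £158,461.54

£158461.54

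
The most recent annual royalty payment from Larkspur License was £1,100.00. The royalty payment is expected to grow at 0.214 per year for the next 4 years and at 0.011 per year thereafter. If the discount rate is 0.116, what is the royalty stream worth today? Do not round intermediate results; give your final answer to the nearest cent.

£20285.63

D_1 = 1335.40000
D_2 = 1621.17560
D_3 = 1968.10718
D_4 = 2389.28211
Terminal value at year 4: TV = D_4×(1+g_2)/(r−g_2) = 2415.56422/0.105 = 23005.37350
P_0 = D_1/(1+r)^1 + D_2/(1+r)^2 + D_3/(1+r)^3 + D_4/(1+r)^4 + TV/(1+r)^4
    = 1196.59498 + 1301.67232 + 1415.97688 + 1540.31893 + 14831.07087 = 20285.63398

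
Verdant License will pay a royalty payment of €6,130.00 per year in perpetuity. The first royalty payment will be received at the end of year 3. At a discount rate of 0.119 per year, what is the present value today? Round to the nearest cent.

€41138.96

Value at end of year 2: C / r = €6,130.00 / 0.119 = €51,512.6050
Discount to today: PV = €51,512.6050 / (1 + 0.119)^2 = €51,512.6050 / 1.252161 = €41,138.96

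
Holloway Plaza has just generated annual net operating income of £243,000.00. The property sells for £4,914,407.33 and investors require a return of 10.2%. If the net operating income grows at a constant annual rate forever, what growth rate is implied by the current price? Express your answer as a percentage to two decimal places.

P = D₀(1+g)/(r−g) ⇒ P(r−g) = D₀(1+g) ⇒ g(P+D₀) = P·r − D₀
g = (P·r − D₀)/(P + D₀) = (£4,914,407.33×0.102 − £243,000.00) / (£4,914,407.33 + £243,000.00) = 0.050077

5.01%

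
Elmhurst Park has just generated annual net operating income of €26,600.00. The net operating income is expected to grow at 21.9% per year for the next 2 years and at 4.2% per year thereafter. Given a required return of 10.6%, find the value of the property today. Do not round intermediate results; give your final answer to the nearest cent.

D_1 = 32425.40000
D_2 = 39526.56260
Terminal value at year 2: TV = D_2×(1+g_2)/(r−g_2) = 41186.67823/0.064 = 643541.84733
P_0 = D_1/(1+r)^1 + D_2/(1+r)^2 + TV/(1+r)^2
    = 29317.72152 + 32313.11260 + 526097.86446 = 587728.69858

€587728.70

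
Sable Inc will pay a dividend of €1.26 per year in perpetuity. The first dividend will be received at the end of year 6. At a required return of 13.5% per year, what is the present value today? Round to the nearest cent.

Value at end of year 5: C / r = €1.26 / 0.135 = €9.3333
Discount to today: PV = €9.3333 / (1 + 0.135)^5 = €9.3333 / 1.883559 = €4.96

€4.96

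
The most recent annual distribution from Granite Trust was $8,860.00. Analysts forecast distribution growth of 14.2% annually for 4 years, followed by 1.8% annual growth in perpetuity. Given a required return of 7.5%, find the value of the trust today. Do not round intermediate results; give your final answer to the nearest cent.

D_1 = 10118.12000
D_2 = 11554.89304
D_3 = 13195.68785
D_4 = 15069.47553
Terminal value at year 4: TV = D_4×(1+g_2)/(r−g_2) = 15340.72609/0.057 = 269135.54537
P_0 = D_1/(1+r)^1 + D_2/(1+r)^2 + D_3/(1+r)^3 + D_4/(1+r)^4 + TV/(1+r)^4
    = 9412.20465 + 9998.82578 + 10622.00841 + 11284.03126 + 201528.83895 = 242845.90905

$242845.91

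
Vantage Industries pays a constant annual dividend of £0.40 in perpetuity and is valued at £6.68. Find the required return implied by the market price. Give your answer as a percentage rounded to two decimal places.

5.99%

P = C/r ⇒ r = C/P = £0.40/£6.68 = 0.059880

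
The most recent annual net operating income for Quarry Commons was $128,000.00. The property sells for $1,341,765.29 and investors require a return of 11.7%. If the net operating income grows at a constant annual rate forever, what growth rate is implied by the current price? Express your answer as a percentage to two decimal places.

P = D₀(1+g)/(r−g) ⇒ P(r−g) = D₀(1+g) ⇒ g(P+D₀) = P·r − D₀
g = (P·r − D₀)/(P + D₀) = ($1,341,765.29×0.117 − $128,000.00) / ($1,341,765.29 + $128,000.00) = 0.019722

1.97%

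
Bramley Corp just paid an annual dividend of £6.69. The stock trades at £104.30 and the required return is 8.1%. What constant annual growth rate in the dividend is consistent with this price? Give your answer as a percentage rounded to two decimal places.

P = D₀(1+g)/(r−g) ⇒ P(r−g) = D₀(1+g) ⇒ g(P+D₀) = P·r − D₀
g = (P·r − D₀)/(P + D₀) = (£104.30×0.081 − £6.69) / (£104.30 + £6.69) = 0.015842

1.58%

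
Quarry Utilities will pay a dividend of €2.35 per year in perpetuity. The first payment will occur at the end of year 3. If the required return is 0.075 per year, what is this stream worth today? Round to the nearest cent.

Value at end of year 2: C / r = €2.35 / 0.075 = €31.3333
Discount to today: PV = €31.3333 / (1 + 0.075)^2 = €31.3333 / 1.155625 = €27.11

€27.11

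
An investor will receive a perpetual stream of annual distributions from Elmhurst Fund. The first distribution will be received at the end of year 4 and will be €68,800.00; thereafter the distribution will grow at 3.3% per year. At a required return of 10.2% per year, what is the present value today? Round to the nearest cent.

€745065.69

Value at end of year 3: C₁ / (r − g) = €68,800.00 / (0.102 − 0.033) = €997,101.4493
Discount to today: PV = €997,101.4493 / (1 + 0.102)^3 = €997,101.4493 / 1.338273 = €745,065.69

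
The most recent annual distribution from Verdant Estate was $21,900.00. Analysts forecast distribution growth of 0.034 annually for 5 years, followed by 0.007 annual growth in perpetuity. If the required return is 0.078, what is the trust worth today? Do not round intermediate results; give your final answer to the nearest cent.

D_1 = 22644.60000
D_2 = 23414.51640
D_3 = 24210.60996
D_4 = 25033.77070
D_5 = 25884.91890
Terminal value at year 5: TV = D_5×(1+g_2)/(r−g_2) = 26066.11333/0.071 = 367128.35679
P_0 = D_1/(1+r)^1 + D_2/(1+r)^2 + D_3/(1+r)^3 + D_4/(1+r)^4 + D_5/(1+r)^5 + TV/(1+r)^5
    = 21006.12245 + 20148.72970 + 19326.33257 + 18537.50266 + 17780.86990 + 252187.83088 = 348987.38816

$348987.39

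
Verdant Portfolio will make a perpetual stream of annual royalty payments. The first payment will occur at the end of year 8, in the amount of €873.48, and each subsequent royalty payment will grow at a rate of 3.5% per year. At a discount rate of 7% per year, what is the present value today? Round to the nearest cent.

€15541.70

Value at end of year 7: C₁ / (r − g) = €873.48 / (0.07 − 0.035) = €24,956.5714
Discount to today: PV = €24,956.5714 / (1 + 0.07)^7 = €24,956.5714 / 1.605781 = €15,541.70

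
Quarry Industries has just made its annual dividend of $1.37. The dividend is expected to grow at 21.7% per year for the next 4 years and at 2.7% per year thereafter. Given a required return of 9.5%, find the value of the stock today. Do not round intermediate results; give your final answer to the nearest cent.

D_1 = 1.66729
D_2 = 2.02909
D_3 = 2.46940
D_4 = 3.00527
Terminal value at year 4: TV = D_4×(1+g_2)/(r−g_2) = 3.08641/0.068 = 45.38835
P_0 = D_1/(1+r)^1 + D_2/(1+r)^2 + D_3/(1+r)^3 + D_4/(1+r)^4 + TV/(1+r)^4
    = 1.52264 + 1.69228 + 1.88083 + 2.09039 + 31.57097 = 38.75711

$38.76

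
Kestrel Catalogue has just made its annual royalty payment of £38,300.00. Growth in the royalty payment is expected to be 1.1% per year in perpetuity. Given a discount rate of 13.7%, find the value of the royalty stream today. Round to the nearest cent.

D₁ = D₀ × (1 + g) = £38,300.00 × 1.011 = £38,721.3000
Growing perpetuity: P = D₁ / (r − g) = £38,721.3000 / (0.137 − 0.011) = £307,311.90

£307311.90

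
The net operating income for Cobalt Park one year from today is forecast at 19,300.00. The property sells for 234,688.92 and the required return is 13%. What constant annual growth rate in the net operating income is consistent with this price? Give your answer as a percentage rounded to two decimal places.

P = D₁/(r−g) ⇒ g = r − D₁/P = 0.13 − 19,300.00/234,688.92 = 0.047763

4.78%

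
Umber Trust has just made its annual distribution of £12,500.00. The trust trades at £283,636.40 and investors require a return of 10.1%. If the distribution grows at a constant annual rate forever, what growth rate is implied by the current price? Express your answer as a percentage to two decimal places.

5.45%

P = D₀(1+g)/(r−g) ⇒ P(r−g) = D₀(1+g) ⇒ g(P+D₀) = P·r − D₀
g = (P·r − D₀)/(P + D₀) = (£283,636.40×0.101 − £12,500.00) / (£283,636.40 + £12,500.00) = 0.054526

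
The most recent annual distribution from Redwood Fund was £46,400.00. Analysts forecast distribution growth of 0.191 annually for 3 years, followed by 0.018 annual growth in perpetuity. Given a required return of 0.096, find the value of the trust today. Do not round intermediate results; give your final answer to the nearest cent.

D_1 = 55262.40000
D_2 = 65817.51840
D_3 = 78388.66441
Terminal value at year 3: TV = D_3×(1+g_2)/(r−g_2) = 79799.66037/0.078 = 1023072.56890
P_0 = D_1/(1+r)^1 + D_2/(1+r)^2 + D_3/(1+r)^3 + TV/(1+r)^3
    = 50421.89781 + 54792.40903 + 59541.75105 + 777096.18676 = 941852.24465

£941852.24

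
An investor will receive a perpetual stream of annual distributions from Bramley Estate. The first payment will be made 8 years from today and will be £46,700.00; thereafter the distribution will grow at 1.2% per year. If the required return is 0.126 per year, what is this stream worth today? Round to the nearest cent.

£178502.09

Value at end of year 7: C₁ / (r − g) = £46,700.00 / (0.126 − 0.012) = £409,649.1228
Discount to today: PV = £409,649.1228 / (1 + 0.126)^7 = £409,649.1228 / 2.294926 = £178,502.09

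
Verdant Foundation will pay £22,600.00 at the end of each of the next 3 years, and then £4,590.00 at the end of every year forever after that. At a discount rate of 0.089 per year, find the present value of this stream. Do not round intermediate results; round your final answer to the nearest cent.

PV of 3-year annuity: £22,600.00 × [1 − (1+0.089)^−3] / 0.089 = 57309.36916
Perpetuity value at year 3: £4,590.00 / 0.089 = 51573.03371
PV of perpetuity: 51573.03371 / (1+0.089)^3 = 39933.65298
Total PV = 57309.36916 + 39933.65298 = 97243.02214

£97243.02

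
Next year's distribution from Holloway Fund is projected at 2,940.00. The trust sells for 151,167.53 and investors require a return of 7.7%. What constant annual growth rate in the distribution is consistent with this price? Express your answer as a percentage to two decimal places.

5.76%

P = D₁/(r−g) ⇒ g = r − D₁/P = 0.077 − 2,940.00/151,167.53 = 0.057551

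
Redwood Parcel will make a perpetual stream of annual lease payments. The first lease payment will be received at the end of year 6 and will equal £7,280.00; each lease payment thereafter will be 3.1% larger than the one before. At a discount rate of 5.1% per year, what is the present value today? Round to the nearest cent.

£283849.28

Value at end of year 5: C₁ / (r − g) = £7,280.00 / (0.051 − 0.031) = £364,000.0000
Discount to today: PV = £364,000.0000 / (1 + 0.051)^5 = £364,000.0000 / 1.282371 = £283,849.28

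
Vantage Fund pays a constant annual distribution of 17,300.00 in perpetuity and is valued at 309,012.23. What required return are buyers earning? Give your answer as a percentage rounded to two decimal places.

5.60%

P = C/r ⇒ r = C/P = 17,300.00/309,012.23 = 0.055985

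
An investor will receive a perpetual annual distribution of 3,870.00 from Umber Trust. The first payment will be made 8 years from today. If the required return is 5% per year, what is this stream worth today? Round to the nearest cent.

Value at end of year 7: C / r = 3,870.00 / 0.05 = 77,400.0000
Discount to today: PV = 77,400.0000 / (1 + 0.05)^7 = 77,400.0000 / 1.407100 = 55,006.73

55006.73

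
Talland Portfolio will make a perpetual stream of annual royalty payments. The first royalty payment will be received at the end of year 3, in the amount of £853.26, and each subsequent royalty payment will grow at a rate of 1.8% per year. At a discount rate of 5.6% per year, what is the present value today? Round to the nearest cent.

Value at end of year 2: C₁ / (r − g) = £853.26 / (0.056 − 0.018) = £22,454.2105
Discount to today: PV = £22,454.2105 / (1 + 0.056)^2 = £22,454.2105 / 1.115136 = £20,135.85

£20135.85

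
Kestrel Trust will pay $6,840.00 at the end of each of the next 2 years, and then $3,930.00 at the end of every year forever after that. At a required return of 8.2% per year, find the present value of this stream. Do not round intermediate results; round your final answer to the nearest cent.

$53101.93

PV of 2-year annuity: $6,840.00 × [1 − (1+0.082)^−2] / 0.082 = 12164.16508
Perpetuity value at year 2: $3,930.00 / 0.082 = 47926.82927
PV of perpetuity: 47926.82927 / (1+0.082)^2 = 40937.76951
Total PV = 12164.16508 + 40937.76951 = 53101.93459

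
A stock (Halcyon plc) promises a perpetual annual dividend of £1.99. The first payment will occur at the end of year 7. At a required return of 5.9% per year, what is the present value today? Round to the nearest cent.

£23.91

Value at end of year 6: C / r = £1.99 / 0.059 = £33.7288
Discount to today: PV = £33.7288 / (1 + 0.059)^6 = £33.7288 / 1.410509 = £23.91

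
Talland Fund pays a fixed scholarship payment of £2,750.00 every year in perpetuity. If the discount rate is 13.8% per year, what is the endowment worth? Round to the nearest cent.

Level perpetuity: PV = C / r = £2,750.00 / 0.138 = £19,927.54

£19927.54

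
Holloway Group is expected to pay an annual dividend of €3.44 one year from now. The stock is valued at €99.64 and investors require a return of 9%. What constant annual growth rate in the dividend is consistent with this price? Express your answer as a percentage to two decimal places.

P = D₁/(r−g) ⇒ g = r − D₁/P = 0.09 − €3.44/€99.64 = 0.055476

5.55%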